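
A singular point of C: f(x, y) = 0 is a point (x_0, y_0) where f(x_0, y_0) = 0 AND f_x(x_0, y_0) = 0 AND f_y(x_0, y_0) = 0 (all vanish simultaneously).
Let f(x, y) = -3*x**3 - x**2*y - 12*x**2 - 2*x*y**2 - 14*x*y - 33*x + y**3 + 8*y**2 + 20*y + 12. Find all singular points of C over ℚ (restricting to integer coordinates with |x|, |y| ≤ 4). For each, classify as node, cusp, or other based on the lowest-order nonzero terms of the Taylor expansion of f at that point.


Singular points: {(-1, -3)}; classification: cusp.

Compute partial derivatives:
  f_x = -9*x**2 - 2*x*y - 24*x - 2*y**2 - 14*y - 33.
  f_y = -x**2 - 4*x*y - 14*x + 3*y**2 + 16*y + 20.
Scan x_0 ∈ {−4, ..., 4}. For each x_0, f_y(x_0, y) is a polynomial in y; find its integer roots y ∈ {−4, ..., 4}, then test f_x and f at those candidates.
  x = -4: f_y(-4, y) = 3*y**2 + 32*y + 60; no integer root y with |y| ≤ 4.
  x = -3: f_y(-3, y) = 3*y**2 + 28*y + 53; no integer root y with |y| ≤ 4.
  x = -2: f_y(-2, y) = 3*y**2 + 24*y + 44; no integer root y with |y| ≤ 4.
  x = -1: f_y(-1, y) = 3*y**2 + 20*y + 33; vanishes at y ∈ {-3}. (-1, -3): f_x = 0, f = 0 — SINGULAR.
  x = 0: f_y(0, y) = 3*y**2 + 16*y + 20; vanishes at y ∈ {-2}. (0, -2): f_x = -13 ≠ 0.
  x = 1: f_y(1, y) = 3*y**2 + 12*y + 5; no integer root y with |y| ≤ 4.
  x = 2: f_y(2, y) = 3*y**2 + 8*y - 12; no integer root y with |y| ≤ 4.
  x = 3: f_y(3, y) = 3*y**2 + 4*y - 31; no integer root y with |y| ≤ 4.
  x = 4: f_y(4, y) = 3*y**2 - 52; no integer root y with |y| ≤ 4.
Only singular point on the grid: (-1, -3).
Classify: substitute x = -1 + u, y = -3 + v and expand: f = -3*u**3 - u**2*v - 2*u*v**2 + v**3 + v**2.
No constant or linear terms (consistent with a singular point). Quadratic part: v**2. Cubic part: -3*u**3 - u**2*v - 2*u*v**2 + v**3.
The quadratic part v**2 is a perfect square, so there is a single (double) tangent line v = 0, i.e. y = -3. Restricting the cubic part to that line (v = 0) leaves -3*u**3 ≠ 0, so f is not divisible by v and the branch is v² ≈ 3*u**3 to lowest order — this is a cusp.
Classification: cusp.


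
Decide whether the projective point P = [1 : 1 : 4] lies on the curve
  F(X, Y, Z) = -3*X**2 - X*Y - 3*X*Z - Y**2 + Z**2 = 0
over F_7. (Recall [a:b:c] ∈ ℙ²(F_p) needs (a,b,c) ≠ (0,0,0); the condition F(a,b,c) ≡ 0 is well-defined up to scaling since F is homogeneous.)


F(1,1,4) ≡ 6 (mod 7); P is NOT on the curve.

Evaluate F(1, 1, 4) term-by-term (mod 7).
  -3*X**2 ↦ -3·1·1·1 = -3
  -X*Y ↦ -1·1·1·1 = -1
  -3*X*Z ↦ -3·1·1·4 = -12
  -Y**2 ↦ -1·1·1·1 = -1
  Z**2 ↦ 1·1·1·16 = 16
Sum: F(1, 1, 4) = (-3) + (-1) + (-12) + (-1) + (16) = -1.
Reducing mod 7: -1 ≡ 6 (mod 7).
Since F(a, b, c) ≡ 6 ≠ 0 (mod 7), P does NOT lie on the curve.


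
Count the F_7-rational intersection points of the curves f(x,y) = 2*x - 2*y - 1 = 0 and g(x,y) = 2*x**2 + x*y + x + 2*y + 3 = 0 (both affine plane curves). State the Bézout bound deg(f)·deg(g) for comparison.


Common zeros: ∅; count = 0; Bézout bound = 2.

deg(f) = 1, deg(g) = 2, so Bézout bound = 2.
Scan x ∈ F_7. For each x, list the y ∈ F_7 with f(x, y) ≡ 0 and those with g(x, y) ≡ 0 (mod 7); the common zeros in that column are the intersection.
  x = 0: f ≡ 0 at y ∈ {3}; g ≡ 0 at y ∈ {2}; common: ∅.
  x = 1: f ≡ 0 at y ∈ {4}; g ≡ 0 at y ∈ {5}; common: ∅.
  x = 2: f ≡ 0 at y ∈ {5}; g ≡ 0 at y ∈ {2}; common: ∅.
  x = 3: f ≡ 0 at y ∈ {6}; g ≡ 0 at y ∈ {5}; common: ∅.
  x = 4: f ≡ 0 at y ∈ {0}; g ≡ 0 at y ∈ {4}; common: ∅.
  x = 5: f ≡ 0 at y ∈ {1}; g ≡ 0 at y ∈ ∅; common: ∅.
  x = 6: f ≡ 0 at y ∈ {2}; g ≡ 0 at y ∈ {3}; common: ∅.
Collecting: common zeros = ∅, so the count is 0.
Comparison with the Bézout bound: 0 ≤ 2 = deg(f)·deg(g), as expected for curves with no common component (the affine F_7-count falls short of the bound because intersections may lie at infinity, over extension fields, or carry multiplicity).


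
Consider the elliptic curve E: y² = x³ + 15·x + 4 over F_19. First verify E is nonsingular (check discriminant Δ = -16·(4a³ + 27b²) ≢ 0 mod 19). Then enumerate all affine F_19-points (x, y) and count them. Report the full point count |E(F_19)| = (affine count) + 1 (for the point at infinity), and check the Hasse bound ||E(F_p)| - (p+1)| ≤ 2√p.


Affine points = {(0, 2), (0, 17), (1, 1), (1, 18), (2, 2), (2, 17), (3, 0), (6, 5), (6, 14), (8, 3), (8, 16), (17, 2), (17, 17), (18, 8), (18, 11)}; affine count = 15; |E(F_19)| = 16.

Discriminant check: Δ ∝ 4a³ + 27b² = 4·15³ + 27·4² = 4·3375 + 27·16 ≡ 5 (mod 19). Nonzero ⇒ E is nonsingular.
For each x ∈ F_19, compute rhs = x³ + 15·x + 4 mod 19, then count y ∈ F_19 with y² ≡ rhs.
  x = 0: rhs = 4, matching y values: 2, 17 (2 points).
  x = 1: rhs = 1, matching y values: 1, 18 (2 points).
  x = 2: rhs = 4, matching y values: 2, 17 (2 points).
  x = 3: rhs = 0, matching y values: 0 (1 points).
  x = 4: rhs = 14, matching y values: none (0 points).
  x = 5: rhs = 14, matching y values: none (0 points).
  x = 6: rhs = 6, matching y values: 5, 14 (2 points).
  x = 7: rhs = 15, matching y values: none (0 points).
  x = 8: rhs = 9, matching y values: 3, 16 (2 points).
  x = 9: rhs = 13, matching y values: none (0 points).
  x = 10: rhs = 14, matching y values: none (0 points).
  x = 11: rhs = 18, matching y values: none (0 points).
  x = 12: rhs = 12, matching y values: none (0 points).
  x = 13: rhs = 2, matching y values: none (0 points).
  x = 14: rhs = 13, matching y values: none (0 points).
  x = 15: rhs = 13, matching y values: none (0 points).
  x = 16: rhs = 8, matching y values: none (0 points).
  x = 17: rhs = 4, matching y values: 2, 17 (2 points).
  x = 18: rhs = 7, matching y values: 8, 11 (2 points).
Total affine count: 15.
Full point count |E(F_19)| = 15 + 1 = 16.
Hasse bound: |16 − (19+1)| = |-4| = 4 ≤ 2√19 ≈ 8.7178 ✓.


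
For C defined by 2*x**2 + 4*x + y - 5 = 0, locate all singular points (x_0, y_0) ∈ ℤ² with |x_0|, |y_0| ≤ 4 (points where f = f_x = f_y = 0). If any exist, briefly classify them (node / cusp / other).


No singular points in the scanned grid; C is smooth there.

Compute partial derivatives:
  f_x = 4*x + 4.
  f_y = 1.
f_y = 1 is a nonzero constant, so f_y never vanishes: no point (x, y) can satisfy f = f_x = f_y = 0. In particular no (x, y) ∈ {−4, ..., 4}² is singular; the curve is smooth.


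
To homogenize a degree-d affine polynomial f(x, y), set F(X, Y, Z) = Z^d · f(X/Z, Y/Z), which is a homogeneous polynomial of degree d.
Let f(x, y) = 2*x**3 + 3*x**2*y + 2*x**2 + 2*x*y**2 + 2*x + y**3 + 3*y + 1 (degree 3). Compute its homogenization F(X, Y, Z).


F(X, Y, Z) = 2*X**3 + 3*X**2*Y + 2*X**2*Z + 2*X*Y**2 + 2*X*Z**2 + Y**3 + 3*Y*Z**2 + Z**3

deg(f) = 3.
Substitute x = X/Z, y = Y/Z into f, then multiply by Z^3.
  monomial 2·x^3·y^0 ↦ 2·X^3·Y^0·Z^0.
  monomial 3·x^2·y^1 ↦ 3·X^2·Y^1·Z^0.
  monomial 2·x^2·y^0 ↦ 2·X^2·Y^0·Z^1.
  monomial 2·x^1·y^2 ↦ 2·X^1·Y^2·Z^0.
  monomial 2·x^1·y^0 ↦ 2·X^1·Y^0·Z^2.
  monomial 1·x^0·y^3 ↦ 1·X^0·Y^3·Z^0.
  monomial 3·x^0·y^1 ↦ 3·X^0·Y^1·Z^2.
  monomial 1·x^0·y^0 ↦ 1·X^0·Y^0·Z^3.
Collecting: F(X, Y, Z) = 2*X**3 + 3*X**2*Y + 2*X**2*Z + 2*X*Y**2 + 2*X*Z**2 + Y**3 + 3*Y*Z**2 + Z**3.


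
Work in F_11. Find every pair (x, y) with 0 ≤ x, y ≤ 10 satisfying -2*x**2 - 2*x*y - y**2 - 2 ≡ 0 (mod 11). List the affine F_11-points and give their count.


Affine F_11-points: {(0, 3), (0, 8), (2, 2), (2, 5), (3, 8), (4, 5), (4, 9), (7, 2), (7, 6), (8, 3), (9, 6), (9, 9)}; count = 12.

For each of the 121 pairs (x, y) ∈ F_11², evaluate f(x, y) mod 11. Record the zeros.
  x = 0: [0↦9, 1↦8, 2↦5, 3↦0, 4↦4, 5↦6, 6↦6, 7↦4, 8↦0, 9↦5, 10↦8]  zeros at y ∈ {3, 8}
  x = 1: [0↦7, 1↦4, 2↦10, 3↦3, 4↦5, 5↦5, 6↦3, 7↦10, 8↦4, 9↦7, 10↦8]  zeros at y ∈ ∅
  x = 2: [0↦1, 1↦7, 2↦0, 3↦2, 4↦2, 5↦0, 6↦7, 7↦1, 8↦4, 9↦5, 10↦4]  zeros at y ∈ {2, 5}
  x = 3: [0↦2, 1↦6, 2↦8, 3↦8, 4↦6, 5↦2, 6↦7, 7↦10, 8↦0, 9↦10, 10↦7]  zeros at y ∈ {8}
  x = 4: [0↦10, 1↦1, 2↦1, 3↦10, 4↦6, 5↦0, 6↦3, 7↦4, 8↦3, 9↦0, 10↦6]  zeros at y ∈ {5, 9}
  x = 5: [0↦3, 1↦3, 2↦1, 3↦8, 4↦2, 5↦5, 6↦6, 7↦5, 8↦2, 9↦8, 10↦1]  zeros at y ∈ ∅
  x = 6: [0↦3, 1↦1, 2↦8, 3↦2, 4↦5, 5↦6, 6↦5, 7↦2, 8↦8, 9↦1, 10↦3]  zeros at y ∈ ∅
  x = 7: [0↦10, 1↦6, 2↦0, 3↦3, 4↦4, 5↦3, 6↦0, 7↦6, 8↦10, 9↦1, 10↦1]  zeros at y ∈ {2, 6}
  x = 8: [0↦2, 1↦7, 2↦10, 3↦0, 4↦10, 5↦7, 6↦2, 7↦6, 8↦8, 9↦8, 10↦6]  zeros at y ∈ {3}
  x = 9: [0↦1, 1↦4, 2↦5, 3↦4, 4↦1, 5↦7, 6↦0, 7↦2, 8↦2, 9↦0, 10↦7]  zeros at y ∈ {6, 9}
  x = 10: [0↦7, 1↦8, 2↦7, 3↦4, 4↦10, 5↦3, 6↦5, 7↦5, 8↦3, 9↦10, 10↦4]  zeros at y ∈ ∅
Collecting zeros: affine points = {(0, 3), (0, 8), (2, 2), (2, 5), (3, 8), (4, 5), (4, 9), (7, 2), (7, 6), (8, 3), (9, 6), (9, 9)}.
Total count |C(F_11)_aff| = 12.


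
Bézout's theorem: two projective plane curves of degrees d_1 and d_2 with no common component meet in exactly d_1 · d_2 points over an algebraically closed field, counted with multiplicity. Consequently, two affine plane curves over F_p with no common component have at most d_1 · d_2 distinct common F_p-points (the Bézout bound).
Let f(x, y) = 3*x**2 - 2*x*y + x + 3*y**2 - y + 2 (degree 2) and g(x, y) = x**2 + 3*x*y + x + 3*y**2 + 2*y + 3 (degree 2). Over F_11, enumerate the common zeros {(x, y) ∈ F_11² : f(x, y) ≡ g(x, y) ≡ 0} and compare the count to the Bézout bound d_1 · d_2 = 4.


Common zeros: {(1, 7)}; count = 1; Bézout bound = 4.

deg(f) = 2, deg(g) = 2, so Bézout bound = 4.
Scan x ∈ F_11. For each x, list the y ∈ F_11 with f(x, y) ≡ 0 and those with g(x, y) ≡ 0 (mod 11); the common zeros in that column are the intersection.
  x = 0: f ≡ 0 at y ∈ ∅; g ≡ 0 at y ∈ {5, 9}; common: ∅.
  x = 1: f ≡ 0 at y ∈ {5, 7}; g ≡ 0 at y ∈ {6, 7}; common: {7}.
  x = 2: f ≡ 0 at y ∈ {4, 5}; g ≡ 0 at y ∈ {6}; common: ∅.
  x = 3: f ≡ 0 at y ∈ ∅; g ≡ 0 at y ∈ ∅; common: ∅.
  x = 4: f ≡ 0 at y ∈ {4, 10}; g ≡ 0 at y ∈ ∅; common: ∅.
  x = 5: f ≡ 0 at y ∈ ∅; g ≡ 0 at y ∈ {0, 9}; common: ∅.
  x = 6: f ≡ 0 at y ∈ {9, 10}; g ≡ 0 at y ∈ {3, 5}; common: ∅.
  x = 7: f ≡ 0 at y ∈ {7, 9}; g ≡ 0 at y ∈ ∅; common: ∅.
  x = 8: f ≡ 0 at y ∈ ∅; g ≡ 0 at y ∈ ∅; common: ∅.
  x = 9: f ≡ 0 at y ∈ ∅; g ≡ 0 at y ∈ {8}; common: ∅.
  x = 10: f ≡ 0 at y ∈ ∅; g ≡ 0 at y ∈ {7, 8}; common: ∅.
Collecting: common zeros = {(1, 7)}, so the count is 1.
Comparison with the Bézout bound: 1 ≤ 4 = deg(f)·deg(g), as expected for curves with no common component (the affine F_11-count falls short of the bound because intersections may lie at infinity, over extension fields, or carry multiplicity).


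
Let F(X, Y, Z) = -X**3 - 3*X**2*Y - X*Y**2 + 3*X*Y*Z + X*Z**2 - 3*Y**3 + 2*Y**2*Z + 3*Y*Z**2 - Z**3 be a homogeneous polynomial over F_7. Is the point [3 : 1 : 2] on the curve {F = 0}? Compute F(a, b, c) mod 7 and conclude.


F(3,1,2) ≡ 6 (mod 7); P is NOT on the curve.

Evaluate F(3, 1, 2) term-by-term (mod 7).
  -X**3 ↦ -1·27·1·1 = -27
  -3*X**2*Y ↦ -3·9·1·1 = -27
  -X*Y**2 ↦ -1·3·1·1 = -3
  3*X*Y*Z ↦ 3·3·1·2 = 18
  X*Z**2 ↦ 1·3·1·4 = 12
  -3*Y**3 ↦ -3·1·1·1 = -3
  2*Y**2*Z ↦ 2·1·1·2 = 4
  3*Y*Z**2 ↦ 3·1·1·4 = 12
  -Z**3 ↦ -1·1·1·8 = -8
Sum: F(3, 1, 2) = (-27) + (-27) + (-3) + (18) + (12) + (-3) + (4) + (12) + (-8) = -22.
Reducing mod 7: -22 ≡ 6 (mod 7).
Since F(a, b, c) ≡ 6 ≠ 0 (mod 7), P does NOT lie on the curve.


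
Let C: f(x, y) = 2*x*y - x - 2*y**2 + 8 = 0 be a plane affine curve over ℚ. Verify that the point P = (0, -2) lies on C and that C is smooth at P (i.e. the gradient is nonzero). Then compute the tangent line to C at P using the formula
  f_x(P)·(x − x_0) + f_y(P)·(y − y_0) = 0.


Tangent line at P: -5*x + 8*y + 16 = 0.

Step 1: f(0, -2) = 0, so P lies on C.
Step 2: partial derivatives
  f_x(x, y) = 2*y - 1, f_y(x, y) = 2*x - 4*y.
  f_x(P) = -5, f_y(P) = 8 (gradient nonzero, so P is smooth).
Step 3: tangent line at P: -5·(x − 0) + 8·(y − -2) = 0.
Expanding: -5*x + 8*y + 16 = 0.


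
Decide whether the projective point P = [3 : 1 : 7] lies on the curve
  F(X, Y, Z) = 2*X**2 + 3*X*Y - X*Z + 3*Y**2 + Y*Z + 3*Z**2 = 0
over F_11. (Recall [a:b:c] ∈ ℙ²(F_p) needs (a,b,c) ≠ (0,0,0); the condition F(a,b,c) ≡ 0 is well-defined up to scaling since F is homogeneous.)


F(3,1,7) ≡ 9 (mod 11); P is NOT on the curve.

Evaluate F(3, 1, 7) term-by-term (mod 11).
  2*X**2 ↦ 2·9·1·1 = 18
  3*X*Y ↦ 3·3·1·1 = 9
  -X*Z ↦ -1·3·1·7 = -21
  3*Y**2 ↦ 3·1·1·1 = 3
  Y*Z ↦ 1·1·1·7 = 7
  3*Z**2 ↦ 3·1·1·49 = 147
Sum: F(3, 1, 7) = (18) + (9) + (-21) + (3) + (7) + (147) = 163.
Reducing mod 11: 163 ≡ 9 (mod 11).
Since F(a, b, c) ≡ 9 ≠ 0 (mod 11), P does NOT lie on the curve.


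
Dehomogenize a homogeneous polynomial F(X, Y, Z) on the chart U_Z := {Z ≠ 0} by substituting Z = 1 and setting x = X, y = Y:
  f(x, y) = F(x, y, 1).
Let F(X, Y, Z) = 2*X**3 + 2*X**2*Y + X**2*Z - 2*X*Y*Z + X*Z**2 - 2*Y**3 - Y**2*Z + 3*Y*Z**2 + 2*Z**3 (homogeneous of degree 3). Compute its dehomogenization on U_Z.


f(x, y) = 2*x**3 + 2*x**2*y + x**2 - 2*x*y + x - 2*y**3 - y**2 + 3*y + 2

On U_Z we set Z = 1. Each monomial c·X^i·Y^j·Z^k in F becomes c·x^i·y^j·1^k = c·x^i·y^j.
Substituting Z = 1: F(X, Y, 1) = 2*x**3 + 2*x**2*y + x**2 - 2*x*y + x - 2*y**3 - y**2 + 3*y + 2.
Note: deg(f) ≤ deg(F) = 3; strict inequality happens when F is divisible by Z (lost terms).


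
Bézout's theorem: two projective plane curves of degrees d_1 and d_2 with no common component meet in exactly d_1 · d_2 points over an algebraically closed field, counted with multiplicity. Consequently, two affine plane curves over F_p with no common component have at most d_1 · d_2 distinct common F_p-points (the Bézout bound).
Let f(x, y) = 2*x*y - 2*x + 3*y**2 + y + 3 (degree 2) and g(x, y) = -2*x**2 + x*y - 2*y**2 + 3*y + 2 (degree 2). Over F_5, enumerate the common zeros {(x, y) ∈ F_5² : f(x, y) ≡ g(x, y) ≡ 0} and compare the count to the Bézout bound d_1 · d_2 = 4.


Common zeros: {(4, 0)}; count = 1; Bézout bound = 4.

deg(f) = 2, deg(g) = 2, so Bézout bound = 4.
Scan x ∈ F_5. For each x, list the y ∈ F_5 with f(x, y) ≡ 0 and those with g(x, y) ≡ 0 (mod 5); the common zeros in that column are the intersection.
  x = 0: f ≡ 0 at y ∈ {4}; g ≡ 0 at y ∈ {2}; common: ∅.
  x = 1: f ≡ 0 at y ∈ ∅; g ≡ 0 at y ∈ {0, 2}; common: ∅.
  x = 2: f ≡ 0 at y ∈ ∅; g ≡ 0 at y ∈ ∅; common: ∅.
  x = 3: f ≡ 0 at y ∈ {3}; g ≡ 0 at y ∈ ∅; common: ∅.
  x = 4: f ≡ 0 at y ∈ {0, 2}; g ≡ 0 at y ∈ {0, 1}; common: {0}.
Collecting: common zeros = {(4, 0)}, so the count is 1.
Comparison with the Bézout bound: 1 ≤ 4 = deg(f)·deg(g), as expected for curves with no common component (the affine F_5-count falls short of the bound because intersections may lie at infinity, over extension fields, or carry multiplicity).


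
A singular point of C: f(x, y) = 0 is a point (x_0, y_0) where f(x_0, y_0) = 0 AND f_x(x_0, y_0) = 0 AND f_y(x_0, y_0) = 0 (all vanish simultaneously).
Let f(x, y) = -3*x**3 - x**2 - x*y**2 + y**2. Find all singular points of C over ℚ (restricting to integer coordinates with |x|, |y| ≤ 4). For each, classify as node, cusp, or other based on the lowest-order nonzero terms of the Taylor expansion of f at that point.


Singular points: {(0, 0)}; classification: node.

Compute partial derivatives:
  f_x = -9*x**2 - 2*x - y**2.
  f_y = -2*x*y + 2*y.
Scan x_0 ∈ {−4, ..., 4}. For each x_0, f_y(x_0, y) is a polynomial in y; find its integer roots y ∈ {−4, ..., 4}, then test f_x and f at those candidates.
  x = -4: f_y(-4, y) = 10*y; vanishes at y ∈ {0}. (-4, 0): f_x = -136 ≠ 0.
  x = -3: f_y(-3, y) = 8*y; vanishes at y ∈ {0}. (-3, 0): f_x = -75 ≠ 0.
  x = -2: f_y(-2, y) = 6*y; vanishes at y ∈ {0}. (-2, 0): f_x = -32 ≠ 0.
  x = -1: f_y(-1, y) = 4*y; vanishes at y ∈ {0}. (-1, 0): f_x = -7 ≠ 0.
  x = 0: f_y(0, y) = 2*y; vanishes at y ∈ {0}. (0, 0): f_x = 0, f = 0 — SINGULAR.
  x = 1: f_y(1, y) = 0; vanishes at y ∈ {-4, -3, -2, -1, 0, 1, 2, 3, 4}. (1, -4): f_x = -27 ≠ 0; (1, -3): f_x = -20 ≠ 0; (1, -2): f_x = -15 ≠ 0; (1, -1): f_x = -12 ≠ 0; (1, 0): f_x = -11 ≠ 0; (1, 1): f_x = -12 ≠ 0; (1, 2): f_x = -15 ≠ 0; (1, 3): f_x = -20 ≠ 0; (1, 4): f_x = -27 ≠ 0.
  x = 2: f_y(2, y) = -2*y; vanishes at y ∈ {0}. (2, 0): f_x = -40 ≠ 0.
  x = 3: f_y(3, y) = -4*y; vanishes at y ∈ {0}. (3, 0): f_x = -87 ≠ 0.
  x = 4: f_y(4, y) = -6*y; vanishes at y ∈ {0}. (4, 0): f_x = -152 ≠ 0.
Only singular point on the grid: (0, 0).
Classify: substitute x = 0 + u, y = 0 + v and expand: f = -3*u**3 - u**2 - u*v**2 + v**2.
No constant or linear terms (consistent with a singular point). Quadratic part: -u**2 + v**2. Cubic part: -3*u**3 - u*v**2.
The quadratic part v**2 - u**2 = (v − u)(v + u) splits into two distinct linear factors, so there are two distinct tangent lines y − 0 = ±(x − 0) — this is a node (ordinary double point).
Classification: node.


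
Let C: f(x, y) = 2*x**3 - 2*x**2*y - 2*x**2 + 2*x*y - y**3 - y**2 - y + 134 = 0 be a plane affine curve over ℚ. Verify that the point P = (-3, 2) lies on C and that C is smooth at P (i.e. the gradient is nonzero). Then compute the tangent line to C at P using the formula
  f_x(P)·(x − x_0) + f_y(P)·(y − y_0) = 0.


Tangent line at P: 94*x - 41*y + 364 = 0.

Step 1: f(-3, 2) = 0, so P lies on C.
Step 2: partial derivatives
  f_x(x, y) = 6*x**2 - 4*x*y - 4*x + 2*y, f_y(x, y) = -2*x**2 + 2*x - 3*y**2 - 2*y - 1.
  f_x(P) = 94, f_y(P) = -41 (gradient nonzero, so P is smooth).
Step 3: tangent line at P: 94·(x − -3) + -41·(y − 2) = 0.
Expanding: 94*x - 41*y + 364 = 0.


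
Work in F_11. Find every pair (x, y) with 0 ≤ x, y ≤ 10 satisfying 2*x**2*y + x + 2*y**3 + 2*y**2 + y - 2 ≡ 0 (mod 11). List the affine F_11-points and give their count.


Affine F_11-points: {(2, 0), (2, 3), (2, 7), (3, 5), (4, 6), (5, 7), (6, 6), (7, 3), (7, 4), (8, 4), (9, 5)}; count = 11.

For each of the 121 pairs (x, y) ∈ F_11², evaluate f(x, y) mod 11. Record the zeros.
  x = 0: [0↦9, 1↦3, 2↦2, 3↦7, 4↦8, 5↦6, 6↦2, 7↦8, 8↦3, 9↦10, 10↦8]  zeros at y ∈ ∅
  x = 1: [0↦10, 1↦6, 2↦7, 3↦3, 4↦6, 5↦6, 6↦4, 7↦1, 8↦9, 9↦7, 10↦7]  zeros at y ∈ ∅
  x = 2: [0↦0, 1↦2, 2↦9, 3↦0, 4↦9, 5↦4, 6↦8, 7↦0, 8↦3, 9↦7, 10↦2]  zeros at y ∈ {0, 3, 7}
  x = 3: [0↦1, 1↦2, 2↦8, 3↦9, 4↦6, 5↦0, 6↦3, 7↦5, 8↦7, 9↦10, 10↦4]  zeros at y ∈ {5}
  x = 4: [0↦2, 1↦6, 2↦4, 3↦8, 4↦8, 5↦5, 6↦0, 7↦5, 8↦10, 9↦5, 10↦2]  zeros at y ∈ {6}
  x = 5: [0↦3, 1↦3, 2↦8, 3↦8, 4↦4, 5↦8, 6↦10, 7↦0, 8↦1, 9↦3, 10↦7]  zeros at y ∈ {7}
  x = 6: [0↦4, 1↦4, 2↦9, 3↦9, 4↦5, 5↦9, 6↦0, 7↦1, 8↦2, 9↦4, 10↦8]  zeros at y ∈ {6}
  x = 7: [0↦5, 1↦9, 2↦7, 3↦0, 4↦0, 5↦8, 6↦3, 7↦8, 8↦2, 9↦8, 10↦5]  zeros at y ∈ {3, 4}
  x = 8: [0↦6, 1↦7, 2↦2, 3↦3, 4↦0, 5↦5, 6↦8, 7↦10, 8↦1, 9↦4, 10↦9]  zeros at y ∈ {4}
  x = 9: [0↦7, 1↦9, 2↦5, 3↦7, 4↦5, 5↦0, 6↦4, 7↦7, 8↦10, 9↦3, 10↦9]  zeros at y ∈ {5}
  x = 10: [0↦8, 1↦4, 2↦5, 3↦1, 4↦4, 5↦4, 6↦2, 7↦10, 8↦7, 9↦5, 10↦5]  zeros at y ∈ ∅
Collecting zeros: affine points = {(2, 0), (2, 3), (2, 7), (3, 5), (4, 6), (5, 7), (6, 6), (7, 3), (7, 4), (8, 4), (9, 5)}.
Total count |C(F_11)_aff| = 11.


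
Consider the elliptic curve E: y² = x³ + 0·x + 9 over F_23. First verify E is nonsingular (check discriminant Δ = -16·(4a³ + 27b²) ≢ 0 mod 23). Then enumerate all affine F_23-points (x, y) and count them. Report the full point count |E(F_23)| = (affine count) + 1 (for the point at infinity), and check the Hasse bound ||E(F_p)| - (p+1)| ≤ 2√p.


Affine points = {(0, 3), (0, 20), (3, 6), (3, 17), (4, 2), (4, 21), (6, 8), (6, 15), (9, 5), (9, 18), (11, 11), (11, 12), (12, 9), (12, 14), (14, 4), (14, 19), (15, 7), (15, 16), (17, 0), (21, 1), (21, 22), (22, 10), (22, 13)}; affine count = 23; |E(F_23)| = 24.

Discriminant check: Δ ∝ 4a³ + 27b² = 4·0³ + 27·9² = 4·0 + 27·81 ≡ 2 (mod 23). Nonzero ⇒ E is nonsingular.
For each x ∈ F_23, compute rhs = x³ + 0·x + 9 mod 23, then count y ∈ F_23 with y² ≡ rhs.
  x = 0: rhs = 9, matching y values: 3, 20 (2 points).
  x = 1: rhs = 10, matching y values: none (0 points).
  x = 2: rhs = 17, matching y values: none (0 points).
  x = 3: rhs = 13, matching y values: 6, 17 (2 points).
  x = 4: rhs = 4, matching y values: 2, 21 (2 points).
  x = 5: rhs = 19, matching y values: none (0 points).
  x = 6: rhs = 18, matching y values: 8, 15 (2 points).
  x = 7: rhs = 7, matching y values: none (0 points).
  x = 8: rhs = 15, matching y values: none (0 points).
  x = 9: rhs = 2, matching y values: 5, 18 (2 points).
  x = 10: rhs = 20, matching y values: none (0 points).
  x = 11: rhs = 6, matching y values: 11, 12 (2 points).
  x = 12: rhs = 12, matching y values: 9, 14 (2 points).
  x = 13: rhs = 21, matching y values: none (0 points).
  x = 14: rhs = 16, matching y values: 4, 19 (2 points).
  x = 15: rhs = 3, matching y values: 7, 16 (2 points).
  x = 16: rhs = 11, matching y values: none (0 points).
  x = 17: rhs = 0, matching y values: 0 (1 points).
  x = 18: rhs = 22, matching y values: none (0 points).
  x = 19: rhs = 14, matching y values: none (0 points).
  x = 20: rhs = 5, matching y values: none (0 points).
  x = 21: rhs = 1, matching y values: 1, 22 (2 points).
  x = 22: rhs = 8, matching y values: 10, 13 (2 points).
Total affine count: 23.
Full point count |E(F_23)| = 23 + 1 = 24.
Hasse bound: |24 − (23+1)| = |0| = 0 ≤ 2√23 ≈ 9.5917 ✓.


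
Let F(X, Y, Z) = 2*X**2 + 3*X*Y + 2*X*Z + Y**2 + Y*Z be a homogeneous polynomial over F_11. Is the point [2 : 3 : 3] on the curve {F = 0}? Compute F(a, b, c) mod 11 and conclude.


F(2,3,3) ≡ 1 (mod 11); P is NOT on the curve.

Evaluate F(2, 3, 3) term-by-term (mod 11).
  2*X**2 ↦ 2·4·1·1 = 8
  3*X*Y ↦ 3·2·3·1 = 18
  2*X*Z ↦ 2·2·1·3 = 12
  Y**2 ↦ 1·1·9·1 = 9
  Y*Z ↦ 1·1·3·3 = 9
Sum: F(2, 3, 3) = (8) + (18) + (12) + (9) + (9) = 56.
Reducing mod 11: 56 ≡ 1 (mod 11).
Since F(a, b, c) ≡ 1 ≠ 0 (mod 11), P does NOT lie on the curve.


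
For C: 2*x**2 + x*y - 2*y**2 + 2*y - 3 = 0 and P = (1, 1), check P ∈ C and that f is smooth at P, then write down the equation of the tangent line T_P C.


Tangent line at P: 5*x - y - 4 = 0.

Step 1: f(1, 1) = 0, so P lies on C.
Step 2: partial derivatives
  f_x(x, y) = 4*x + y, f_y(x, y) = x - 4*y + 2.
  f_x(P) = 5, f_y(P) = -1 (gradient nonzero, so P is smooth).
Step 3: tangent line at P: 5·(x − 1) + -1·(y − 1) = 0.
Expanding: 5*x - y - 4 = 0.


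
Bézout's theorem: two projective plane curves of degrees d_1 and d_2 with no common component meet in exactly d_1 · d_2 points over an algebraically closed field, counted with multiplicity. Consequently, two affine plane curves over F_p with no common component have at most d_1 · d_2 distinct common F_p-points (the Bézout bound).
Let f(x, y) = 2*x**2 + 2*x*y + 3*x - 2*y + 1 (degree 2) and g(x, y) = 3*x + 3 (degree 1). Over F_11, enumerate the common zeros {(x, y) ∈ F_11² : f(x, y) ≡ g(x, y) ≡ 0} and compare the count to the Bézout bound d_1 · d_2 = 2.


Common zeros: {(10, 0)}; count = 1; Bézout bound = 2.

deg(f) = 2, deg(g) = 1, so Bézout bound = 2.
Scan x ∈ F_11. For each x, list the y ∈ F_11 with f(x, y) ≡ 0 and those with g(x, y) ≡ 0 (mod 11); the common zeros in that column are the intersection.
  x = 0: f ≡ 0 at y ∈ {6}; g ≡ 0 at y ∈ ∅; common: ∅.
  x = 1: f ≡ 0 at y ∈ ∅; g ≡ 0 at y ∈ ∅; common: ∅.
  x = 2: f ≡ 0 at y ∈ {9}; g ≡ 0 at y ∈ ∅; common: ∅.
  x = 3: f ≡ 0 at y ∈ {4}; g ≡ 0 at y ∈ ∅; common: ∅.
  x = 4: f ≡ 0 at y ∈ {9}; g ≡ 0 at y ∈ ∅; common: ∅.
  x = 5: f ≡ 0 at y ∈ {0}; g ≡ 0 at y ∈ ∅; common: ∅.
  x = 6: f ≡ 0 at y ∈ {3}; g ≡ 0 at y ∈ ∅; common: ∅.
  x = 7: f ≡ 0 at y ∈ {1}; g ≡ 0 at y ∈ ∅; common: ∅.
  x = 8: f ≡ 0 at y ∈ {4}; g ≡ 0 at y ∈ ∅; common: ∅.
  x = 9: f ≡ 0 at y ∈ {6}; g ≡ 0 at y ∈ ∅; common: ∅.
  x = 10: f ≡ 0 at y ∈ {0}; g ≡ 0 at y ∈ {0, 1, 2, 3, 4, 5, 6, 7, 8, 9, 10}; common: {0}.
Collecting: common zeros = {(10, 0)}, so the count is 1.
Comparison with the Bézout bound: 1 ≤ 2 = deg(f)·deg(g), as expected for curves with no common component (the affine F_11-count falls short of the bound because intersections may lie at infinity, over extension fields, or carry multiplicity).


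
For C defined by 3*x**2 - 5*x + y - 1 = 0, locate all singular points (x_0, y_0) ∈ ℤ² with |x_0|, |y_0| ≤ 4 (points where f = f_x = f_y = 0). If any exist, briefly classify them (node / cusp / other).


No singular points in the scanned grid; C is smooth there.

Compute partial derivatives:
  f_x = 6*x - 5.
  f_y = 1.
f_y = 1 is a nonzero constant, so f_y never vanishes: no point (x, y) can satisfy f = f_x = f_y = 0. In particular no (x, y) ∈ {−4, ..., 4}² is singular; the curve is smooth.


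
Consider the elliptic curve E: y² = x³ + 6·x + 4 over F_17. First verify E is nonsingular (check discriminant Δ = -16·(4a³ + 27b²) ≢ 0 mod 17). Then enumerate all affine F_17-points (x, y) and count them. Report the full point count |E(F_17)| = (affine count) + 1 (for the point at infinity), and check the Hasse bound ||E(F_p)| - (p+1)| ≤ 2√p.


Affine points = {(0, 2), (0, 15), (3, 7), (3, 10), (6, 1), (6, 16), (7, 7), (7, 10), (12, 6), (12, 11), (13, 1), (13, 16), (15, 1), (15, 16)}; affine count = 14; |E(F_17)| = 15.

Discriminant check: Δ ∝ 4a³ + 27b² = 4·6³ + 27·4² = 4·216 + 27·16 ≡ 4 (mod 17). Nonzero ⇒ E is nonsingular.
For each x ∈ F_17, compute rhs = x³ + 6·x + 4 mod 17, then count y ∈ F_17 with y² ≡ rhs.
  x = 0: rhs = 4, matching y values: 2, 15 (2 points).
  x = 1: rhs = 11, matching y values: none (0 points).
  x = 2: rhs = 7, matching y values: none (0 points).
  x = 3: rhs = 15, matching y values: 7, 10 (2 points).
  x = 4: rhs = 7, matching y values: none (0 points).
  x = 5: rhs = 6, matching y values: none (0 points).
  x = 6: rhs = 1, matching y values: 1, 16 (2 points).
  x = 7: rhs = 15, matching y values: 7, 10 (2 points).
  x = 8: rhs = 3, matching y values: none (0 points).
  x = 9: rhs = 5, matching y values: none (0 points).
  x = 10: rhs = 10, matching y values: none (0 points).
  x = 11: rhs = 7, matching y values: none (0 points).
  x = 12: rhs = 2, matching y values: 6, 11 (2 points).
  x = 13: rhs = 1, matching y values: 1, 16 (2 points).
  x = 14: rhs = 10, matching y values: none (0 points).
  x = 15: rhs = 1, matching y values: 1, 16 (2 points).
  x = 16: rhs = 14, matching y values: none (0 points).
Total affine count: 14.
Full point count |E(F_17)| = 14 + 1 = 15.
Hasse bound: |15 − (17+1)| = |-3| = 3 ≤ 2√17 ≈ 8.2462 ✓.


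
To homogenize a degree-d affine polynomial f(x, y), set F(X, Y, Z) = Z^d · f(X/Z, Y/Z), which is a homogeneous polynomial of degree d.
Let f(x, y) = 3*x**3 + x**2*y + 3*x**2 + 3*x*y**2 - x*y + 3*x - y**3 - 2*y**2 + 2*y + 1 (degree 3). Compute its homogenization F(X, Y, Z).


F(X, Y, Z) = 3*X**3 + X**2*Y + 3*X**2*Z + 3*X*Y**2 - X*Y*Z + 3*X*Z**2 - Y**3 - 2*Y**2*Z + 2*Y*Z**2 + Z**3

deg(f) = 3.
Substitute x = X/Z, y = Y/Z into f, then multiply by Z^3.
  monomial 3·x^3·y^0 ↦ 3·X^3·Y^0·Z^0.
  monomial 1·x^2·y^1 ↦ 1·X^2·Y^1·Z^0.
  monomial 3·x^2·y^0 ↦ 3·X^2·Y^0·Z^1.
  monomial 3·x^1·y^2 ↦ 3·X^1·Y^2·Z^0.
  monomial -1·x^1·y^1 ↦ -1·X^1·Y^1·Z^1.
  monomial 3·x^1·y^0 ↦ 3·X^1·Y^0·Z^2.
  monomial -1·x^0·y^3 ↦ -1·X^0·Y^3·Z^0.
  monomial -2·x^0·y^2 ↦ -2·X^0·Y^2·Z^1.
  monomial 2·x^0·y^1 ↦ 2·X^0·Y^1·Z^2.
  monomial 1·x^0·y^0 ↦ 1·X^0·Y^0·Z^3.
Collecting: F(X, Y, Z) = 3*X**3 + X**2*Y + 3*X**2*Z + 3*X*Y**2 - X*Y*Z + 3*X*Z**2 - Y**3 - 2*Y**2*Z + 2*Y*Z**2 + Z**3.


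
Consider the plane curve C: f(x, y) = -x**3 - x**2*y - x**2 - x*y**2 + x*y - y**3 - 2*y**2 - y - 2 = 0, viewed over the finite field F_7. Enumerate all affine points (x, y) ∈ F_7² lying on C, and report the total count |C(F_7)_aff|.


Affine F_7-points: {(0, 5), (2, 0), (2, 4), (2, 6), (3, 4), (3, 6), (4, 2), (4, 4), (6, 1)}; count = 9.

For each of the 49 pairs (x, y) ∈ F_7², evaluate f(x, y) mod 7. Record the zeros.
  x = 0: [0↦5, 1↦1, 2↦1, 3↦6, 4↦3, 5↦0, 6↦5]  zeros at y ∈ {5}
  x = 1: [0↦3, 1↦5, 2↦2, 3↦2, 4↦6, 5↦1, 6↦2]  zeros at y ∈ ∅
  x = 2: [0↦0, 1↦6, 2↦5, 3↦5, 4↦0, 5↦5, 6↦0]  zeros at y ∈ {0, 4, 6}
  x = 3: [0↦4, 1↦5, 2↦4, 3↦2, 4↦0, 5↦6, 6↦0]  zeros at y ∈ {4, 6}
  x = 4: [0↦2, 1↦3, 2↦0, 3↦1, 4↦0, 5↦5, 6↦3]  zeros at y ∈ {2, 4}
  x = 5: [0↦2, 1↦1, 2↦1, 3↦3, 4↦1, 5↦3, 6↦3]  zeros at y ∈ ∅
  x = 6: [0↦5, 1↦0, 2↦1, 3↦2, 4↦4, 5↦1, 6↦1]  zeros at y ∈ {1}
Collecting zeros: affine points = {(0, 5), (2, 0), (2, 4), (2, 6), (3, 4), (3, 6), (4, 2), (4, 4), (6, 1)}.
Total count |C(F_7)_aff| = 9.


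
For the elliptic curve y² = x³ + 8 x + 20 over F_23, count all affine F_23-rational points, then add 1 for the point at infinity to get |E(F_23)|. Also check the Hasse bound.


Affine points = {(1, 11), (1, 12), (3, 5), (3, 18), (4, 1), (4, 22), (5, 1), (5, 22), (6, 10), (6, 13), (9, 4), (9, 19), (11, 6), (11, 17), (12, 2), (12, 21), (14, 1), (14, 22), (16, 9), (16, 14), (17, 3), (17, 20), (18, 4), (18, 19), (19, 4), (19, 19)}; affine count = 26; |E(F_23)| = 27.

Discriminant check: Δ ∝ 4a³ + 27b² = 4·8³ + 27·20² = 4·512 + 27·400 ≡ 14 (mod 23). Nonzero ⇒ E is nonsingular.
For each x ∈ F_23, compute rhs = x³ + 8·x + 20 mod 23, then count y ∈ F_23 with y² ≡ rhs.
  x = 0: rhs = 20, matching y values: none (0 points).
  x = 1: rhs = 6, matching y values: 11, 12 (2 points).
  x = 2: rhs = 21, matching y values: none (0 points).
  x = 3: rhs = 2, matching y values: 5, 18 (2 points).
  x = 4: rhs = 1, matching y values: 1, 22 (2 points).
  x = 5: rhs = 1, matching y values: 1, 22 (2 points).
  x = 6: rhs = 8, matching y values: 10, 13 (2 points).
  x = 7: rhs = 5, matching y values: none (0 points).
  x = 8: rhs = 21, matching y values: none (0 points).
  x = 9: rhs = 16, matching y values: 4, 19 (2 points).
  x = 10: rhs = 19, matching y values: none (0 points).
  x = 11: rhs = 13, matching y values: 6, 17 (2 points).
  x = 12: rhs = 4, matching y values: 2, 21 (2 points).
  x = 13: rhs = 21, matching y values: none (0 points).
  x = 14: rhs = 1, matching y values: 1, 22 (2 points).
  x = 15: rhs = 19, matching y values: none (0 points).
  x = 16: rhs = 12, matching y values: 9, 14 (2 points).
  x = 17: rhs = 9, matching y values: 3, 20 (2 points).
  x = 18: rhs = 16, matching y values: 4, 19 (2 points).
  x = 19: rhs = 16, matching y values: 4, 19 (2 points).
  x = 20: rhs = 15, matching y values: none (0 points).
  x = 21: rhs = 19, matching y values: none (0 points).
  x = 22: rhs = 11, matching y values: none (0 points).
Total affine count: 26.
Full point count |E(F_23)| = 26 + 1 = 27.
Hasse bound: |27 − (23+1)| = |3| = 3 ≤ 2√23 ≈ 9.5917 ✓.


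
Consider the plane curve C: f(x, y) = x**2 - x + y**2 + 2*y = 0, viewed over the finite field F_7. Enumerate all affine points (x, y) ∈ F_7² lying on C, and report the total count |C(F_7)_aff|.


Affine F_7-points: {(0, 0), (0, 5), (1, 0), (1, 5), (3, 2), (3, 3), (5, 2), (5, 3)}; count = 8.

For each of the 49 pairs (x, y) ∈ F_7², evaluate f(x, y) mod 7. Record the zeros.
  x = 0: [0↦0, 1↦3, 2↦1, 3↦1, 4↦3, 5↦0, 6↦6]  zeros at y ∈ {0, 5}
  x = 1: [0↦0, 1↦3, 2↦1, 3↦1, 4↦3, 5↦0, 6↦6]  zeros at y ∈ {0, 5}
  x = 2: [0↦2, 1↦5, 2↦3, 3↦3, 4↦5, 5↦2, 6↦1]  zeros at y ∈ ∅
  x = 3: [0↦6, 1↦2, 2↦0, 3↦0, 4↦2, 5↦6, 6↦5]  zeros at y ∈ {2, 3}
  x = 4: [0↦5, 1↦1, 2↦6, 3↦6, 4↦1, 5↦5, 6↦4]  zeros at y ∈ ∅
  x = 5: [0↦6, 1↦2, 2↦0, 3↦0, 4↦2, 5↦6, 6↦5]  zeros at y ∈ {2, 3}
  x = 6: [0↦2, 1↦5, 2↦3, 3↦3, 4↦5, 5↦2, 6↦1]  zeros at y ∈ ∅
Collecting zeros: affine points = {(0, 0), (0, 5), (1, 0), (1, 5), (3, 2), (3, 3), (5, 2), (5, 3)}.
Total count |C(F_7)_aff| = 8.


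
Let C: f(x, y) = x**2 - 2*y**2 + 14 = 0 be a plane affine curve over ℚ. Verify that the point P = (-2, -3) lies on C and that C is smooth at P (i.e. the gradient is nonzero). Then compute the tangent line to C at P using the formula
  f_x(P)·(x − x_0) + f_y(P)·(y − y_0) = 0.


Tangent line at P: -4*x + 12*y + 28 = 0.

Step 1: f(-2, -3) = 0, so P lies on C.
Step 2: partial derivatives
  f_x(x, y) = 2*x, f_y(x, y) = -4*y.
  f_x(P) = -4, f_y(P) = 12 (gradient nonzero, so P is smooth).
Step 3: tangent line at P: -4·(x − -2) + 12·(y − -3) = 0.
Expanding: -4*x + 12*y + 28 = 0.


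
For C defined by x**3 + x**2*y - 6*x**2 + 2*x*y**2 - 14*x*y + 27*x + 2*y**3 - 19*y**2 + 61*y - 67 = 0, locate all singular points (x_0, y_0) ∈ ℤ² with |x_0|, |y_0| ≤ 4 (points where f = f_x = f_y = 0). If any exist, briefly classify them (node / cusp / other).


Singular points: {(1, 3)}; classification: cusp.

Compute partial derivatives:
  f_x = 3*x**2 + 2*x*y - 12*x + 2*y**2 - 14*y + 27.
  f_y = x**2 + 4*x*y - 14*x + 6*y**2 - 38*y + 61.
Scan x_0 ∈ {−4, ..., 4}. For each x_0, f_y(x_0, y) is a polynomial in y; find its integer roots y ∈ {−4, ..., 4}, then test f_x and f at those candidates.
  x = -4: f_y(-4, y) = 6*y**2 - 54*y + 133; no integer root y with |y| ≤ 4.
  x = -3: f_y(-3, y) = 6*y**2 - 50*y + 112; no integer root y with |y| ≤ 4.
  x = -2: f_y(-2, y) = 6*y**2 - 46*y + 93; no integer root y with |y| ≤ 4.
  x = -1: f_y(-1, y) = 6*y**2 - 42*y + 76; no integer root y with |y| ≤ 4.
  x = 0: f_y(0, y) = 6*y**2 - 38*y + 61; no integer root y with |y| ≤ 4.
  x = 1: f_y(1, y) = 6*y**2 - 34*y + 48; vanishes at y ∈ {3}. (1, 3): f_x = 0, f = 0 — SINGULAR.
  x = 2: f_y(2, y) = 6*y**2 - 30*y + 37; no integer root y with |y| ≤ 4.
  x = 3: f_y(3, y) = 6*y**2 - 26*y + 28; vanishes at y ∈ {2}. (3, 2): f_x = 10 ≠ 0.
  x = 4: f_y(4, y) = 6*y**2 - 22*y + 21; no integer root y with |y| ≤ 4.
Only singular point on the grid: (1, 3).
Classify: substitute x = 1 + u, y = 3 + v and expand: f = u**3 + u**2*v + 2*u*v**2 + 2*v**3 + v**2.
No constant or linear terms (consistent with a singular point). Quadratic part: v**2. Cubic part: u**3 + u**2*v + 2*u*v**2 + 2*v**3.
The quadratic part v**2 is a perfect square, so there is a single (double) tangent line v = 0, i.e. y = 3. Restricting the cubic part to that line (v = 0) leaves u**3 ≠ 0, so f is not divisible by v and the branch is v² ≈ -u**3 to lowest order — this is a cusp.
Classification: cusp.


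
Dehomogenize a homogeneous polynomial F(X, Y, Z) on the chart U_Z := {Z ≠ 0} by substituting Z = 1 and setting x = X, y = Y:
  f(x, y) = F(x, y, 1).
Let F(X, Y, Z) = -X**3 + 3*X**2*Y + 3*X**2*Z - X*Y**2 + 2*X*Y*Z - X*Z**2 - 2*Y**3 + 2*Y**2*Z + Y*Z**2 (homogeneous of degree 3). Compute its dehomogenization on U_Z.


f(x, y) = -x**3 + 3*x**2*y + 3*x**2 - x*y**2 + 2*x*y - x - 2*y**3 + 2*y**2 + y

On U_Z we set Z = 1. Each monomial c·X^i·Y^j·Z^k in F becomes c·x^i·y^j·1^k = c·x^i·y^j.
Substituting Z = 1: F(X, Y, 1) = -x**3 + 3*x**2*y + 3*x**2 - x*y**2 + 2*x*y - x - 2*y**3 + 2*y**2 + y.
Note: deg(f) ≤ deg(F) = 3; strict inequality happens when F is divisible by Z (lost terms).


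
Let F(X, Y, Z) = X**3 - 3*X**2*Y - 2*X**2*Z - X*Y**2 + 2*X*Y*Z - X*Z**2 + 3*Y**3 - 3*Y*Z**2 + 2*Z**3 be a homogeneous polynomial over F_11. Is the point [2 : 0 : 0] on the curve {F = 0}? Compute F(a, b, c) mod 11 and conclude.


F(2,0,0) ≡ 8 (mod 11); P is NOT on the curve.

Evaluate F(2, 0, 0) term-by-term (mod 11).
  X**3 ↦ 1·8·1·1 = 8
  -3*X**2*Y ↦ -3·4·0·1 = 0
  -2*X**2*Z ↦ -2·4·1·0 = 0
  -X*Y**2 ↦ -1·2·0·1 = 0
  2*X*Y*Z ↦ 2·2·0·0 = 0
  -X*Z**2 ↦ -1·2·1·0 = 0
  3*Y**3 ↦ 3·1·0·1 = 0
  -3*Y*Z**2 ↦ -3·1·0·0 = 0
  2*Z**3 ↦ 2·1·1·0 = 0
Sum: F(2, 0, 0) = (8) + (0) + (0) + (0) + (0) + (0) + (0) + (0) + (0) = 8.
Reducing mod 11: 8 ≡ 8 (mod 11).
Since F(a, b, c) ≡ 8 ≠ 0 (mod 11), P does NOT lie on the curve.


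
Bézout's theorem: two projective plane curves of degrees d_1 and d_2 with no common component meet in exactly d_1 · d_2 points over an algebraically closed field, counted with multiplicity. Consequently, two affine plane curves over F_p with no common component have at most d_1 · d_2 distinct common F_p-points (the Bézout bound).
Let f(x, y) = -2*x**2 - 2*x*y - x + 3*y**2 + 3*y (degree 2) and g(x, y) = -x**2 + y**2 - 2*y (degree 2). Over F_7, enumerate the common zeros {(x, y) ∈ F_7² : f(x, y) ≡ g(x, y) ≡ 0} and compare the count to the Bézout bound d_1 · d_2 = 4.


Common zeros: {(0, 0), (1, 4), (1, 5)}; count = 3; Bézout bound = 4.

deg(f) = 2, deg(g) = 2, so Bézout bound = 4.
Scan x ∈ F_7. For each x, list the y ∈ F_7 with f(x, y) ≡ 0 and those with g(x, y) ≡ 0 (mod 7); the common zeros in that column are the intersection.
  x = 0: f ≡ 0 at y ∈ {0, 6}; g ≡ 0 at y ∈ {0, 2}; common: {0}.
  x = 1: f ≡ 0 at y ∈ {4, 5}; g ≡ 0 at y ∈ {4, 5}; common: {4, 5}.
  x = 2: f ≡ 0 at y ∈ {2, 3}; g ≡ 0 at y ∈ ∅; common: ∅.
  x = 3: f ≡ 0 at y ∈ {0, 1}; g ≡ 0 at y ∈ ∅; common: ∅.
  x = 4: f ≡ 0 at y ∈ {5, 6}; g ≡ 0 at y ∈ ∅; common: ∅.
  x = 5: f ≡ 0 at y ∈ {3, 4}; g ≡ 0 at y ∈ ∅; common: ∅.
  x = 6: f ≡ 0 at y ∈ {1, 2}; g ≡ 0 at y ∈ {4, 5}; common: ∅.
Collecting: common zeros = {(0, 0), (1, 4), (1, 5)}, so the count is 3.
Comparison with the Bézout bound: 3 ≤ 4 = deg(f)·deg(g), as expected for curves with no common component (the affine F_7-count falls short of the bound because intersections may lie at infinity, over extension fields, or carry multiplicity).


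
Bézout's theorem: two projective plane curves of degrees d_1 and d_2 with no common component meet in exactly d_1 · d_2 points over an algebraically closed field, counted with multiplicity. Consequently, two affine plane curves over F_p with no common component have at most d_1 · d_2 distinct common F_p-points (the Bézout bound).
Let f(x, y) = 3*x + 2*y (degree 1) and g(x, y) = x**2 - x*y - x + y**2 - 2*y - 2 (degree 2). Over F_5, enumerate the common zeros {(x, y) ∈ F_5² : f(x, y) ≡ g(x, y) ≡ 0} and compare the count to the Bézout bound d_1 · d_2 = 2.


Common zeros: ∅; count = 0; Bézout bound = 2.

deg(f) = 1, deg(g) = 2, so Bézout bound = 2.
Scan x ∈ F_5. For each x, list the y ∈ F_5 with f(x, y) ≡ 0 and those with g(x, y) ≡ 0 (mod 5); the common zeros in that column are the intersection.
  x = 0: f ≡ 0 at y ∈ {0}; g ≡ 0 at y ∈ ∅; common: ∅.
  x = 1: f ≡ 0 at y ∈ {1}; g ≡ 0 at y ∈ ∅; common: ∅.
  x = 2: f ≡ 0 at y ∈ {2}; g ≡ 0 at y ∈ {0, 4}; common: ∅.
  x = 3: f ≡ 0 at y ∈ {3}; g ≡ 0 at y ∈ {1, 4}; common: ∅.
  x = 4: f ≡ 0 at y ∈ {4}; g ≡ 0 at y ∈ {0, 1}; common: ∅.
Collecting: common zeros = ∅, so the count is 0.
Comparison with the Bézout bound: 0 ≤ 2 = deg(f)·deg(g), as expected for curves with no common component (the affine F_5-count falls short of the bound because intersections may lie at infinity, over extension fields, or carry multiplicity).


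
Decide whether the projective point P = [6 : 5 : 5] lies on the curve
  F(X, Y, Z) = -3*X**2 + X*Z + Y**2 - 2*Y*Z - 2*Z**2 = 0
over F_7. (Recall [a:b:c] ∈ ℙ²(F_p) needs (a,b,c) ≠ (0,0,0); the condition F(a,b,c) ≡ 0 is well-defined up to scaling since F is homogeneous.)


F(6,5,5) ≡ 1 (mod 7); P is NOT on the curve.

Evaluate F(6, 5, 5) term-by-term (mod 7).
  -3*X**2 ↦ -3·36·1·1 = -108
  X*Z ↦ 1·6·1·5 = 30
  Y**2 ↦ 1·1·25·1 = 25
  -2*Y*Z ↦ -2·1·5·5 = -50
  -2*Z**2 ↦ -2·1·1·25 = -50
Sum: F(6, 5, 5) = (-108) + (30) + (25) + (-50) + (-50) = -153.
Reducing mod 7: -153 ≡ 1 (mod 7).
Since F(a, b, c) ≡ 1 ≠ 0 (mod 7), P does NOT lie on the curve.
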